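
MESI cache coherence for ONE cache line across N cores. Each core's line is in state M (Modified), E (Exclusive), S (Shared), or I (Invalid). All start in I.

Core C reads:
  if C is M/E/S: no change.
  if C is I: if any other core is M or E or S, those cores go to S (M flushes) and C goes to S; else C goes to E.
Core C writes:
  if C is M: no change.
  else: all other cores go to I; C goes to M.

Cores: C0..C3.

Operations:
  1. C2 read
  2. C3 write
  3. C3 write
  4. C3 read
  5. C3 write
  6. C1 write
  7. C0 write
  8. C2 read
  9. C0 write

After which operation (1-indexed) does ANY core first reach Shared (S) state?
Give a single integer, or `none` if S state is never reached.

Answer: 8

Derivation:
Op 1: C2 read [C2 read from I: no other sharers -> C2=E (exclusive)] -> [I,I,E,I]
Op 2: C3 write [C3 write: invalidate ['C2=E'] -> C3=M] -> [I,I,I,M]
Op 3: C3 write [C3 write: already M (modified), no change] -> [I,I,I,M]
Op 4: C3 read [C3 read: already in M, no change] -> [I,I,I,M]
Op 5: C3 write [C3 write: already M (modified), no change] -> [I,I,I,M]
Op 6: C1 write [C1 write: invalidate ['C3=M'] -> C1=M] -> [I,M,I,I]
Op 7: C0 write [C0 write: invalidate ['C1=M'] -> C0=M] -> [M,I,I,I]
Op 8: C2 read [C2 read from I: others=['C0=M'] -> C2=S, others downsized to S] -> [S,I,S,I]
  -> First S state at op 8; remaining ops need not be traced.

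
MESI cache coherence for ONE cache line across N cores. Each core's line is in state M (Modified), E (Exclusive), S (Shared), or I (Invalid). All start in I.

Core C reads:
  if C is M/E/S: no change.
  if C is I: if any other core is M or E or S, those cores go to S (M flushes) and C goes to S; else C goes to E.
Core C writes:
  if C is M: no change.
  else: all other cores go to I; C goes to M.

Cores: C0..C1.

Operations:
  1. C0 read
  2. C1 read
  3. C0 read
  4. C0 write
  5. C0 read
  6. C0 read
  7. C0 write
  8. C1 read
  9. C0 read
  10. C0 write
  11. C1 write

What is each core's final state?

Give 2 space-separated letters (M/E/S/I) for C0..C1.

Answer: I M

Derivation:
Op 1: C0 read [C0 read from I: no other sharers -> C0=E (exclusive)] -> [E,I]
Op 2: C1 read [C1 read from I: others=['C0=E'] -> C1=S, others downsized to S] -> [S,S]
Op 3: C0 read [C0 read: already in S, no change] -> [S,S]
Op 4: C0 write [C0 write: invalidate ['C1=S'] -> C0=M] -> [M,I]
Op 5: C0 read [C0 read: already in M, no change] -> [M,I]
Op 6: C0 read [C0 read: already in M, no change] -> [M,I]
Op 7: C0 write [C0 write: already M (modified), no change] -> [M,I]
Op 8: C1 read [C1 read from I: others=['C0=M'] -> C1=S, others downsized to S] -> [S,S]
Op 9: C0 read [C0 read: already in S, no change] -> [S,S]
Op 10: C0 write [C0 write: invalidate ['C1=S'] -> C0=M] -> [M,I]
Op 11: C1 write [C1 write: invalidate ['C0=M'] -> C1=M] -> [I,M]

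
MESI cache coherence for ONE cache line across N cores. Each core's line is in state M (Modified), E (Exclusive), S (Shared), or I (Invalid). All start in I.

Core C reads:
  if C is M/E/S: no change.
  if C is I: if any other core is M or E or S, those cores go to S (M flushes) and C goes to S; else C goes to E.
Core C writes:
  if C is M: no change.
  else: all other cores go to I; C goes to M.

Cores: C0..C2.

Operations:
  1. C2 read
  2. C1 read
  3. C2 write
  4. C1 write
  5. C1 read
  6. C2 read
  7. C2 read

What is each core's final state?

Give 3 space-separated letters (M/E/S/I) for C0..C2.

Answer: I S S

Derivation:
Op 1: C2 read [C2 read from I: no other sharers -> C2=E (exclusive)] -> [I,I,E]
Op 2: C1 read [C1 read from I: others=['C2=E'] -> C1=S, others downsized to S] -> [I,S,S]
Op 3: C2 write [C2 write: invalidate ['C1=S'] -> C2=M] -> [I,I,M]
Op 4: C1 write [C1 write: invalidate ['C2=M'] -> C1=M] -> [I,M,I]
Op 5: C1 read [C1 read: already in M, no change] -> [I,M,I]
Op 6: C2 read [C2 read from I: others=['C1=M'] -> C2=S, others downsized to S] -> [I,S,S]
Op 7: C2 read [C2 read: already in S, no change] -> [I,S,S]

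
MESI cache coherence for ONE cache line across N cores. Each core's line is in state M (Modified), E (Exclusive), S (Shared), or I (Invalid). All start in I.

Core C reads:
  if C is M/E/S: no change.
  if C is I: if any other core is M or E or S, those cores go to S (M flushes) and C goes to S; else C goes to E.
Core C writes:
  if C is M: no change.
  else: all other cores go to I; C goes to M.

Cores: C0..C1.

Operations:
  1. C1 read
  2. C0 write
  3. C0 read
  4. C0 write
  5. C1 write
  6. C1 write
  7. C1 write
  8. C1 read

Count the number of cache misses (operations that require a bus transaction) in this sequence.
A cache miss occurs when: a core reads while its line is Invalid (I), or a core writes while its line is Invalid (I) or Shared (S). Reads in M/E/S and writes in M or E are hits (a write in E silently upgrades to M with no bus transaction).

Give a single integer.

Op 1: C1 read [C1 read from I: no other sharers -> C1=E (exclusive)] -> [I,E] [MISS #1: read from I]
Op 2: C0 write [C0 write: invalidate ['C1=E'] -> C0=M] -> [M,I] [MISS #2: write from I]
Op 3: C0 read [C0 read: already in M, no change] -> [M,I] [hit: read from M]
Op 4: C0 write [C0 write: already M (modified), no change] -> [M,I] [hit: write from M]
Op 5: C1 write [C1 write: invalidate ['C0=M'] -> C1=M] -> [I,M] [MISS #3: write from I]
Op 6: C1 write [C1 write: already M (modified), no change] -> [I,M] [hit: write from M]
Op 7: C1 write [C1 write: already M (modified), no change] -> [I,M] [hit: write from M]
Op 8: C1 read [C1 read: already in M, no change] -> [I,M] [hit: read from M]

Answer: 3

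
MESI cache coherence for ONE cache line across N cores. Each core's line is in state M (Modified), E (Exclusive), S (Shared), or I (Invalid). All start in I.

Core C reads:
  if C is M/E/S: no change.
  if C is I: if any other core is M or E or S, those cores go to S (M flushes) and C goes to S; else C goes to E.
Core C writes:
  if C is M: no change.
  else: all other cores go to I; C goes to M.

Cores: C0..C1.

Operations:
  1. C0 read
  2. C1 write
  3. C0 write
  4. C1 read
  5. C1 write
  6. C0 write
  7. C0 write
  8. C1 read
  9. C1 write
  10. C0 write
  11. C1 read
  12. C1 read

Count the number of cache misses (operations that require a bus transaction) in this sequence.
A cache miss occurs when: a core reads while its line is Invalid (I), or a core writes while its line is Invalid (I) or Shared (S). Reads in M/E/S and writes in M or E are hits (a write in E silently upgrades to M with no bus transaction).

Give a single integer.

Answer: 10

Derivation:
Op 1: C0 read [C0 read from I: no other sharers -> C0=E (exclusive)] -> [E,I] [MISS #1: read from I]
Op 2: C1 write [C1 write: invalidate ['C0=E'] -> C1=M] -> [I,M] [MISS #2: write from I]
Op 3: C0 write [C0 write: invalidate ['C1=M'] -> C0=M] -> [M,I] [MISS #3: write from I]
Op 4: C1 read [C1 read from I: others=['C0=M'] -> C1=S, others downsized to S] -> [S,S] [MISS #4: read from I]
Op 5: C1 write [C1 write: invalidate ['C0=S'] -> C1=M] -> [I,M] [MISS #5: write from S]
Op 6: C0 write [C0 write: invalidate ['C1=M'] -> C0=M] -> [M,I] [MISS #6: write from I]
Op 7: C0 write [C0 write: already M (modified), no change] -> [M,I] [hit: write from M]
Op 8: C1 read [C1 read from I: others=['C0=M'] -> C1=S, others downsized to S] -> [S,S] [MISS #7: read from I]
Op 9: C1 write [C1 write: invalidate ['C0=S'] -> C1=M] -> [I,M] [MISS #8: write from S]
Op 10: C0 write [C0 write: invalidate ['C1=M'] -> C0=M] -> [M,I] [MISS #9: write from I]
Op 11: C1 read [C1 read from I: others=['C0=M'] -> C1=S, others downsized to S] -> [S,S] [MISS #10: read from I]
Op 12: C1 read [C1 read: already in S, no change] -> [S,S] [hit: read from S]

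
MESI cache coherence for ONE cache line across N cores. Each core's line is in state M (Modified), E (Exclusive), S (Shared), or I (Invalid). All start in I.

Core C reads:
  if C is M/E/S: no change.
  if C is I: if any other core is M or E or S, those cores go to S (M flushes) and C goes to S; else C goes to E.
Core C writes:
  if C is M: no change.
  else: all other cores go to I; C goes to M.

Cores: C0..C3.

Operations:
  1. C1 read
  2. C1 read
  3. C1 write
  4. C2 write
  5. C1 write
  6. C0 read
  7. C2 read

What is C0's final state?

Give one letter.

Answer: S

Derivation:
Op 1: C1 read [C1 read from I: no other sharers -> C1=E (exclusive)] -> [I,E,I,I]
Op 2: C1 read [C1 read: already in E, no change] -> [I,E,I,I]
Op 3: C1 write [C1 write: invalidate none -> C1=M] -> [I,M,I,I]
Op 4: C2 write [C2 write: invalidate ['C1=M'] -> C2=M] -> [I,I,M,I]
Op 5: C1 write [C1 write: invalidate ['C2=M'] -> C1=M] -> [I,M,I,I]
Op 6: C0 read [C0 read from I: others=['C1=M'] -> C0=S, others downsized to S] -> [S,S,I,I]
Op 7: C2 read [C2 read from I: others=['C0=S', 'C1=S'] -> C2=S, others downsized to S] -> [S,S,S,I]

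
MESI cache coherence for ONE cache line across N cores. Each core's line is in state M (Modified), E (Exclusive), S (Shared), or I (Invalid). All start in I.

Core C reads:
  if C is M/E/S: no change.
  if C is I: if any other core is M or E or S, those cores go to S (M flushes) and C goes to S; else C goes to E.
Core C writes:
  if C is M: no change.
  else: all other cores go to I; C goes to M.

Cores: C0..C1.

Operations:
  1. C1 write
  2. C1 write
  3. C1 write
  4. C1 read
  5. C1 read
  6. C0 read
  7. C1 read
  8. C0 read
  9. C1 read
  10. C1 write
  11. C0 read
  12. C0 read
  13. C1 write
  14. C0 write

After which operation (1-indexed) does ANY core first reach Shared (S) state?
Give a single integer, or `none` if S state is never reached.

Answer: 6

Derivation:
Op 1: C1 write [C1 write: invalidate none -> C1=M] -> [I,M]
Op 2: C1 write [C1 write: already M (modified), no change] -> [I,M]
Op 3: C1 write [C1 write: already M (modified), no change] -> [I,M]
Op 4: C1 read [C1 read: already in M, no change] -> [I,M]
Op 5: C1 read [C1 read: already in M, no change] -> [I,M]
Op 6: C0 read [C0 read from I: others=['C1=M'] -> C0=S, others downsized to S] -> [S,S]
  -> First S state at op 6; remaining ops need not be traced.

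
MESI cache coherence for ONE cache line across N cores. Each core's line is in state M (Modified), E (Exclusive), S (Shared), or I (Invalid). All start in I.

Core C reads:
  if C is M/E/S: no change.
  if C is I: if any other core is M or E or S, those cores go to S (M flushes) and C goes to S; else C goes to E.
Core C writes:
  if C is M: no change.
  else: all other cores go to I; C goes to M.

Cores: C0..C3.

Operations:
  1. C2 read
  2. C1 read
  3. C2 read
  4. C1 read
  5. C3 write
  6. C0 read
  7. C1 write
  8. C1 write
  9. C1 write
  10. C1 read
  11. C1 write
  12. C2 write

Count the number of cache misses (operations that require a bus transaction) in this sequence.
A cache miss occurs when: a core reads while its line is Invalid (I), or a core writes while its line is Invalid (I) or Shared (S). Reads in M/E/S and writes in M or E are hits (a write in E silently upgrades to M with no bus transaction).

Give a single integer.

Answer: 6

Derivation:
Op 1: C2 read [C2 read from I: no other sharers -> C2=E (exclusive)] -> [I,I,E,I] [MISS #1: read from I]
Op 2: C1 read [C1 read from I: others=['C2=E'] -> C1=S, others downsized to S] -> [I,S,S,I] [MISS #2: read from I]
Op 3: C2 read [C2 read: already in S, no change] -> [I,S,S,I] [hit: read from S]
Op 4: C1 read [C1 read: already in S, no change] -> [I,S,S,I] [hit: read from S]
Op 5: C3 write [C3 write: invalidate ['C1=S', 'C2=S'] -> C3=M] -> [I,I,I,M] [MISS #3: write from I]
Op 6: C0 read [C0 read from I: others=['C3=M'] -> C0=S, others downsized to S] -> [S,I,I,S] [MISS #4: read from I]
Op 7: C1 write [C1 write: invalidate ['C0=S', 'C3=S'] -> C1=M] -> [I,M,I,I] [MISS #5: write from I]
Op 8: C1 write [C1 write: already M (modified), no change] -> [I,M,I,I] [hit: write from M]
Op 9: C1 write [C1 write: already M (modified), no change] -> [I,M,I,I] [hit: write from M]
Op 10: C1 read [C1 read: already in M, no change] -> [I,M,I,I] [hit: read from M]
Op 11: C1 write [C1 write: already M (modified), no change] -> [I,M,I,I] [hit: write from M]
Op 12: C2 write [C2 write: invalidate ['C1=M'] -> C2=M] -> [I,I,M,I] [MISS #6: write from I]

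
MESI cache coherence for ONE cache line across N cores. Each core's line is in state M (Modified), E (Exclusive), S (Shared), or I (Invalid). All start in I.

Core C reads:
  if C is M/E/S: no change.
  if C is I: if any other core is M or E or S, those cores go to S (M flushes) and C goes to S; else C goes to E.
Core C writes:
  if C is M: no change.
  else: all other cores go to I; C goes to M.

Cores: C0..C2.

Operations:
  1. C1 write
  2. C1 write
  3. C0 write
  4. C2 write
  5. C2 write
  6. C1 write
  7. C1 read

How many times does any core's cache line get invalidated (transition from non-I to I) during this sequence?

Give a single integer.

Op 1: C1 write [C1 write: invalidate none -> C1=M] -> [I,M,I] (invalidations this op: 0; running total: 0)
Op 2: C1 write [C1 write: already M (modified), no change] -> [I,M,I] (invalidations this op: 0; running total: 0)
Op 3: C0 write [C0 write: invalidate ['C1=M'] -> C0=M] -> [M,I,I] (invalidations this op: 1; running total: 1)
Op 4: C2 write [C2 write: invalidate ['C0=M'] -> C2=M] -> [I,I,M] (invalidations this op: 1; running total: 2)
Op 5: C2 write [C2 write: already M (modified), no change] -> [I,I,M] (invalidations this op: 0; running total: 2)
Op 6: C1 write [C1 write: invalidate ['C2=M'] -> C1=M] -> [I,M,I] (invalidations this op: 1; running total: 3)
Op 7: C1 read [C1 read: already in M, no change] -> [I,M,I] (invalidations this op: 0; running total: 3)

Answer: 3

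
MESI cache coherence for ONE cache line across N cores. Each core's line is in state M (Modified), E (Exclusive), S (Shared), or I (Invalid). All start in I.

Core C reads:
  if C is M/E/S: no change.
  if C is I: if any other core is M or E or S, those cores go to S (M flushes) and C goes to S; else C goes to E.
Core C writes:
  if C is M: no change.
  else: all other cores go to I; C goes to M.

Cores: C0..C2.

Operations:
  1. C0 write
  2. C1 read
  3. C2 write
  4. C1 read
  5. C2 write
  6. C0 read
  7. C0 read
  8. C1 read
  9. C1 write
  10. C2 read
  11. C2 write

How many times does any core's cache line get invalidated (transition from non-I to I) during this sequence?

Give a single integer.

Answer: 6

Derivation:
Op 1: C0 write [C0 write: invalidate none -> C0=M] -> [M,I,I] (invalidations this op: 0; running total: 0)
Op 2: C1 read [C1 read from I: others=['C0=M'] -> C1=S, others downsized to S] -> [S,S,I] (invalidations this op: 0; running total: 0)
Op 3: C2 write [C2 write: invalidate ['C0=S', 'C1=S'] -> C2=M] -> [I,I,M] (invalidations this op: 2; running total: 2)
Op 4: C1 read [C1 read from I: others=['C2=M'] -> C1=S, others downsized to S] -> [I,S,S] (invalidations this op: 0; running total: 2)
Op 5: C2 write [C2 write: invalidate ['C1=S'] -> C2=M] -> [I,I,M] (invalidations this op: 1; running total: 3)
Op 6: C0 read [C0 read from I: others=['C2=M'] -> C0=S, others downsized to S] -> [S,I,S] (invalidations this op: 0; running total: 3)
Op 7: C0 read [C0 read: already in S, no change] -> [S,I,S] (invalidations this op: 0; running total: 3)
Op 8: C1 read [C1 read from I: others=['C0=S', 'C2=S'] -> C1=S, others downsized to S] -> [S,S,S] (invalidations this op: 0; running total: 3)
Op 9: C1 write [C1 write: invalidate ['C0=S', 'C2=S'] -> C1=M] -> [I,M,I] (invalidations this op: 2; running total: 5)
Op 10: C2 read [C2 read from I: others=['C1=M'] -> C2=S, others downsized to S] -> [I,S,S] (invalidations this op: 0; running total: 5)
Op 11: C2 write [C2 write: invalidate ['C1=S'] -> C2=M] -> [I,I,M] (invalidations this op: 1; running total: 6)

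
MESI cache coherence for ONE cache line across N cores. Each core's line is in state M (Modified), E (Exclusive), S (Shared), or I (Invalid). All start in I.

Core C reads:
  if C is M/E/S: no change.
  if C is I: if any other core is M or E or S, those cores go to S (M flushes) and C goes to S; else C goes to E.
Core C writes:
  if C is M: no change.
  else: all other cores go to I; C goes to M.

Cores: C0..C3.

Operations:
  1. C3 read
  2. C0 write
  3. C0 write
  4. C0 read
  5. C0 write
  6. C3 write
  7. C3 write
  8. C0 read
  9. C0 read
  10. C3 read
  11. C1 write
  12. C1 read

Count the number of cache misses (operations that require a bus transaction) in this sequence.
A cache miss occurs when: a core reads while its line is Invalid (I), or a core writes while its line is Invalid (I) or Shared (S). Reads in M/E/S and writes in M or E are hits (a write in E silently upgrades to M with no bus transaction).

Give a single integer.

Op 1: C3 read [C3 read from I: no other sharers -> C3=E (exclusive)] -> [I,I,I,E] [MISS #1: read from I]
Op 2: C0 write [C0 write: invalidate ['C3=E'] -> C0=M] -> [M,I,I,I] [MISS #2: write from I]
Op 3: C0 write [C0 write: already M (modified), no change] -> [M,I,I,I] [hit: write from M]
Op 4: C0 read [C0 read: already in M, no change] -> [M,I,I,I] [hit: read from M]
Op 5: C0 write [C0 write: already M (modified), no change] -> [M,I,I,I] [hit: write from M]
Op 6: C3 write [C3 write: invalidate ['C0=M'] -> C3=M] -> [I,I,I,M] [MISS #3: write from I]
Op 7: C3 write [C3 write: already M (modified), no change] -> [I,I,I,M] [hit: write from M]
Op 8: C0 read [C0 read from I: others=['C3=M'] -> C0=S, others downsized to S] -> [S,I,I,S] [MISS #4: read from I]
Op 9: C0 read [C0 read: already in S, no change] -> [S,I,I,S] [hit: read from S]
Op 10: C3 read [C3 read: already in S, no change] -> [S,I,I,S] [hit: read from S]
Op 11: C1 write [C1 write: invalidate ['C0=S', 'C3=S'] -> C1=M] -> [I,M,I,I] [MISS #5: write from I]
Op 12: C1 read [C1 read: already in M, no change] -> [I,M,I,I] [hit: read from M]

Answer: 5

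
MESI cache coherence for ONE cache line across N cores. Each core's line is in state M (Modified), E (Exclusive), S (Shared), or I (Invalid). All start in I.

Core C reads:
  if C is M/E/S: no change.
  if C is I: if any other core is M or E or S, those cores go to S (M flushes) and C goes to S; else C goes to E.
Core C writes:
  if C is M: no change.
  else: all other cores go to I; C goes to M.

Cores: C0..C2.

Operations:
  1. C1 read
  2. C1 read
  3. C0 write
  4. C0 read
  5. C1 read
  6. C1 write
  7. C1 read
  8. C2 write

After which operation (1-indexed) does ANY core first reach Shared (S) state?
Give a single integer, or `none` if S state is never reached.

Op 1: C1 read [C1 read from I: no other sharers -> C1=E (exclusive)] -> [I,E,I]
Op 2: C1 read [C1 read: already in E, no change] -> [I,E,I]
Op 3: C0 write [C0 write: invalidate ['C1=E'] -> C0=M] -> [M,I,I]
Op 4: C0 read [C0 read: already in M, no change] -> [M,I,I]
Op 5: C1 read [C1 read from I: others=['C0=M'] -> C1=S, others downsized to S] -> [S,S,I]
  -> First S state at op 5; remaining ops need not be traced.

Answer: 5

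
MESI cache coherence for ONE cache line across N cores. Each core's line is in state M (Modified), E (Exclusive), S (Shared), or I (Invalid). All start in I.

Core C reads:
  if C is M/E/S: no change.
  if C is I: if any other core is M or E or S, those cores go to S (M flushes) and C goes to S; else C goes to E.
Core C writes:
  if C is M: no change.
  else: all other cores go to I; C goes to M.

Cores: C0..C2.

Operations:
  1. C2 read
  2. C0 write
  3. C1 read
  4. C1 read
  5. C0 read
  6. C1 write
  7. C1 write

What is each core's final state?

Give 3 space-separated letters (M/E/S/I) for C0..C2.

Answer: I M I

Derivation:
Op 1: C2 read [C2 read from I: no other sharers -> C2=E (exclusive)] -> [I,I,E]
Op 2: C0 write [C0 write: invalidate ['C2=E'] -> C0=M] -> [M,I,I]
Op 3: C1 read [C1 read from I: others=['C0=M'] -> C1=S, others downsized to S] -> [S,S,I]
Op 4: C1 read [C1 read: already in S, no change] -> [S,S,I]
Op 5: C0 read [C0 read: already in S, no change] -> [S,S,I]
Op 6: C1 write [C1 write: invalidate ['C0=S'] -> C1=M] -> [I,M,I]
Op 7: C1 write [C1 write: already M (modified), no change] -> [I,M,I]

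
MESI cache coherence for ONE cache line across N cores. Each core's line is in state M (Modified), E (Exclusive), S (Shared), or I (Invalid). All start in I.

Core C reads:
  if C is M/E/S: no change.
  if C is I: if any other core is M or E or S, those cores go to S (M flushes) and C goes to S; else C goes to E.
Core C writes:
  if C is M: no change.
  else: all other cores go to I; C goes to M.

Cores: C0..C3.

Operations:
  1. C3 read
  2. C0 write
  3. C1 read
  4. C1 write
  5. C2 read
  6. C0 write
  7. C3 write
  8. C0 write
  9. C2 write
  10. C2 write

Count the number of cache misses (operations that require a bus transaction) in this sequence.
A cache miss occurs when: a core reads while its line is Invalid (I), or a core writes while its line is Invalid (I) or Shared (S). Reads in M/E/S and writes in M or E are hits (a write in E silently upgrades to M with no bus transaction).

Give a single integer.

Answer: 9

Derivation:
Op 1: C3 read [C3 read from I: no other sharers -> C3=E (exclusive)] -> [I,I,I,E] [MISS #1: read from I]
Op 2: C0 write [C0 write: invalidate ['C3=E'] -> C0=M] -> [M,I,I,I] [MISS #2: write from I]
Op 3: C1 read [C1 read from I: others=['C0=M'] -> C1=S, others downsized to S] -> [S,S,I,I] [MISS #3: read from I]
Op 4: C1 write [C1 write: invalidate ['C0=S'] -> C1=M] -> [I,M,I,I] [MISS #4: write from S]
Op 5: C2 read [C2 read from I: others=['C1=M'] -> C2=S, others downsized to S] -> [I,S,S,I] [MISS #5: read from I]
Op 6: C0 write [C0 write: invalidate ['C1=S', 'C2=S'] -> C0=M] -> [M,I,I,I] [MISS #6: write from I]
Op 7: C3 write [C3 write: invalidate ['C0=M'] -> C3=M] -> [I,I,I,M] [MISS #7: write from I]
Op 8: C0 write [C0 write: invalidate ['C3=M'] -> C0=M] -> [M,I,I,I] [MISS #8: write from I]
Op 9: C2 write [C2 write: invalidate ['C0=M'] -> C2=M] -> [I,I,M,I] [MISS #9: write from I]
Op 10: C2 write [C2 write: already M (modified), no change] -> [I,I,M,I] [hit: write from M]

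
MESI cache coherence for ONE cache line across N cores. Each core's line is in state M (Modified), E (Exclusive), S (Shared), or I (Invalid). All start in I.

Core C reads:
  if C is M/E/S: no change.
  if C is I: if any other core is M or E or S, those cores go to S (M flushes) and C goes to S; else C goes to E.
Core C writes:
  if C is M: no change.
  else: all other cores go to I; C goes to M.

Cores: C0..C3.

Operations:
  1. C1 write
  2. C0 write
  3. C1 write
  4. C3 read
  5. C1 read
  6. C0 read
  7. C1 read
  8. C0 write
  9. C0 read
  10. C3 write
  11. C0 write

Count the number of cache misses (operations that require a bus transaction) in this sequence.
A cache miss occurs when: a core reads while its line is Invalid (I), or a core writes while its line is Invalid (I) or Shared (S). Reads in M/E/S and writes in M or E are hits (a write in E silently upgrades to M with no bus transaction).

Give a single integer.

Answer: 8

Derivation:
Op 1: C1 write [C1 write: invalidate none -> C1=M] -> [I,M,I,I] [MISS #1: write from I]
Op 2: C0 write [C0 write: invalidate ['C1=M'] -> C0=M] -> [M,I,I,I] [MISS #2: write from I]
Op 3: C1 write [C1 write: invalidate ['C0=M'] -> C1=M] -> [I,M,I,I] [MISS #3: write from I]
Op 4: C3 read [C3 read from I: others=['C1=M'] -> C3=S, others downsized to S] -> [I,S,I,S] [MISS #4: read from I]
Op 5: C1 read [C1 read: already in S, no change] -> [I,S,I,S] [hit: read from S]
Op 6: C0 read [C0 read from I: others=['C1=S', 'C3=S'] -> C0=S, others downsized to S] -> [S,S,I,S] [MISS #5: read from I]
Op 7: C1 read [C1 read: already in S, no change] -> [S,S,I,S] [hit: read from S]
Op 8: C0 write [C0 write: invalidate ['C1=S', 'C3=S'] -> C0=M] -> [M,I,I,I] [MISS #6: write from S]
Op 9: C0 read [C0 read: already in M, no change] -> [M,I,I,I] [hit: read from M]
Op 10: C3 write [C3 write: invalidate ['C0=M'] -> C3=M] -> [I,I,I,M] [MISS #7: write from I]
Op 11: C0 write [C0 write: invalidate ['C3=M'] -> C0=M] -> [M,I,I,I] [MISS #8: write from I]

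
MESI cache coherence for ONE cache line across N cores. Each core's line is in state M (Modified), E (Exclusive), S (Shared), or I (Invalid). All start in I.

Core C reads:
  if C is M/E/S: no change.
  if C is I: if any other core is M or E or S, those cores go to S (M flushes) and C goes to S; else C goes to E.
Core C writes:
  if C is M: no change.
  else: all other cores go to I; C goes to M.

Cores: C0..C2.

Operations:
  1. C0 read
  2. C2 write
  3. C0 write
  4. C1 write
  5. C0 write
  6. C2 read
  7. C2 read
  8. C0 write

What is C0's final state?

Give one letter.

Op 1: C0 read [C0 read from I: no other sharers -> C0=E (exclusive)] -> [E,I,I]
Op 2: C2 write [C2 write: invalidate ['C0=E'] -> C2=M] -> [I,I,M]
Op 3: C0 write [C0 write: invalidate ['C2=M'] -> C0=M] -> [M,I,I]
Op 4: C1 write [C1 write: invalidate ['C0=M'] -> C1=M] -> [I,M,I]
Op 5: C0 write [C0 write: invalidate ['C1=M'] -> C0=M] -> [M,I,I]
Op 6: C2 read [C2 read from I: others=['C0=M'] -> C2=S, others downsized to S] -> [S,I,S]
Op 7: C2 read [C2 read: already in S, no change] -> [S,I,S]
Op 8: C0 write [C0 write: invalidate ['C2=S'] -> C0=M] -> [M,I,I]

Answer: M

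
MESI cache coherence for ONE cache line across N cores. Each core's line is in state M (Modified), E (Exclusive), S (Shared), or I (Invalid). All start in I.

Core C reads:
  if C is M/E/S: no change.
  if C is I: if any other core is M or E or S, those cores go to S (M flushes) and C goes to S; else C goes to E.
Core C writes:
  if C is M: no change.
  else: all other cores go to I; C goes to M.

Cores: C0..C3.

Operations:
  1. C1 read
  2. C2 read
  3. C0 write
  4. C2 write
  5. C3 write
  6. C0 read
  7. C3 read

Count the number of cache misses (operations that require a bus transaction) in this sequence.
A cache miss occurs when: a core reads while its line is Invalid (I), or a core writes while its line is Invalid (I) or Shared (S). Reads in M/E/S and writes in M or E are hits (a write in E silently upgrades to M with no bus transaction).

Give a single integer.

Op 1: C1 read [C1 read from I: no other sharers -> C1=E (exclusive)] -> [I,E,I,I] [MISS #1: read from I]
Op 2: C2 read [C2 read from I: others=['C1=E'] -> C2=S, others downsized to S] -> [I,S,S,I] [MISS #2: read from I]
Op 3: C0 write [C0 write: invalidate ['C1=S', 'C2=S'] -> C0=M] -> [M,I,I,I] [MISS #3: write from I]
Op 4: C2 write [C2 write: invalidate ['C0=M'] -> C2=M] -> [I,I,M,I] [MISS #4: write from I]
Op 5: C3 write [C3 write: invalidate ['C2=M'] -> C3=M] -> [I,I,I,M] [MISS #5: write from I]
Op 6: C0 read [C0 read from I: others=['C3=M'] -> C0=S, others downsized to S] -> [S,I,I,S] [MISS #6: read from I]
Op 7: C3 read [C3 read: already in S, no change] -> [S,I,I,S] [hit: read from S]

Answer: 6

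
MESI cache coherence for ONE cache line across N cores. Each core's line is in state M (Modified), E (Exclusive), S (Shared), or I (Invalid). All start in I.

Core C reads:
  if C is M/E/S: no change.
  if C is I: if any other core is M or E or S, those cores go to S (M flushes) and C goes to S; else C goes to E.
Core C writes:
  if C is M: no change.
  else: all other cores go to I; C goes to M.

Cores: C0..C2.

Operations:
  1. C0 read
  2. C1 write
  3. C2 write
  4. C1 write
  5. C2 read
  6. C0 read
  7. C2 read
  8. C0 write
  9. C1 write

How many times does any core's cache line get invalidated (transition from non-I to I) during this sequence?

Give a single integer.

Answer: 6

Derivation:
Op 1: C0 read [C0 read from I: no other sharers -> C0=E (exclusive)] -> [E,I,I] (invalidations this op: 0; running total: 0)
Op 2: C1 write [C1 write: invalidate ['C0=E'] -> C1=M] -> [I,M,I] (invalidations this op: 1; running total: 1)
Op 3: C2 write [C2 write: invalidate ['C1=M'] -> C2=M] -> [I,I,M] (invalidations this op: 1; running total: 2)
Op 4: C1 write [C1 write: invalidate ['C2=M'] -> C1=M] -> [I,M,I] (invalidations this op: 1; running total: 3)
Op 5: C2 read [C2 read from I: others=['C1=M'] -> C2=S, others downsized to S] -> [I,S,S] (invalidations this op: 0; running total: 3)
Op 6: C0 read [C0 read from I: others=['C1=S', 'C2=S'] -> C0=S, others downsized to S] -> [S,S,S] (invalidations this op: 0; running total: 3)
Op 7: C2 read [C2 read: already in S, no change] -> [S,S,S] (invalidations this op: 0; running total: 3)
Op 8: C0 write [C0 write: invalidate ['C1=S', 'C2=S'] -> C0=M] -> [M,I,I] (invalidations this op: 2; running total: 5)
Op 9: C1 write [C1 write: invalidate ['C0=M'] -> C1=M] -> [I,M,I] (invalidations this op: 1; running total: 6)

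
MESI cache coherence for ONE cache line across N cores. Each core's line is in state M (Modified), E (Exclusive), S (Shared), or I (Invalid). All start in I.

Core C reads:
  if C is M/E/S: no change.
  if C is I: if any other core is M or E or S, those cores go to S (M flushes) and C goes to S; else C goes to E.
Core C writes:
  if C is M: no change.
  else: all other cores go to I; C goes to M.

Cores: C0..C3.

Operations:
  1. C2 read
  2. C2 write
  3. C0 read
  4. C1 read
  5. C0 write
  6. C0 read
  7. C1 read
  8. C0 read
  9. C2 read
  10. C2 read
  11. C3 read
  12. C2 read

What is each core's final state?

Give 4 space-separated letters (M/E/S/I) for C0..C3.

Op 1: C2 read [C2 read from I: no other sharers -> C2=E (exclusive)] -> [I,I,E,I]
Op 2: C2 write [C2 write: invalidate none -> C2=M] -> [I,I,M,I]
Op 3: C0 read [C0 read from I: others=['C2=M'] -> C0=S, others downsized to S] -> [S,I,S,I]
Op 4: C1 read [C1 read from I: others=['C0=S', 'C2=S'] -> C1=S, others downsized to S] -> [S,S,S,I]
Op 5: C0 write [C0 write: invalidate ['C1=S', 'C2=S'] -> C0=M] -> [M,I,I,I]
Op 6: C0 read [C0 read: already in M, no change] -> [M,I,I,I]
Op 7: C1 read [C1 read from I: others=['C0=M'] -> C1=S, others downsized to S] -> [S,S,I,I]
Op 8: C0 read [C0 read: already in S, no change] -> [S,S,I,I]
Op 9: C2 read [C2 read from I: others=['C0=S', 'C1=S'] -> C2=S, others downsized to S] -> [S,S,S,I]
Op 10: C2 read [C2 read: already in S, no change] -> [S,S,S,I]
Op 11: C3 read [C3 read from I: others=['C0=S', 'C1=S', 'C2=S'] -> C3=S, others downsized to S] -> [S,S,S,S]
Op 12: C2 read [C2 read: already in S, no change] -> [S,S,S,S]

Answer: S S S S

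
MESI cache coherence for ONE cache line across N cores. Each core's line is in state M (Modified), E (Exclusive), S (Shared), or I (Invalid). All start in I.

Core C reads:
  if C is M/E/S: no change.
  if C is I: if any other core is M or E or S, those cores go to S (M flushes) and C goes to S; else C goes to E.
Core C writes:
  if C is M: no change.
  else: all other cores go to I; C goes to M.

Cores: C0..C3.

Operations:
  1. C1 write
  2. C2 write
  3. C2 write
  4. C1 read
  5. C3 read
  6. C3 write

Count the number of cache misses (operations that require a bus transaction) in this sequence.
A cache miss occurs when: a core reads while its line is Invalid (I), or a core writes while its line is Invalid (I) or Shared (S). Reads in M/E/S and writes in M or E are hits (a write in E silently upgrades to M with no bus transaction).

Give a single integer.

Answer: 5

Derivation:
Op 1: C1 write [C1 write: invalidate none -> C1=M] -> [I,M,I,I] [MISS #1: write from I]
Op 2: C2 write [C2 write: invalidate ['C1=M'] -> C2=M] -> [I,I,M,I] [MISS #2: write from I]
Op 3: C2 write [C2 write: already M (modified), no change] -> [I,I,M,I] [hit: write from M]
Op 4: C1 read [C1 read from I: others=['C2=M'] -> C1=S, others downsized to S] -> [I,S,S,I] [MISS #3: read from I]
Op 5: C3 read [C3 read from I: others=['C1=S', 'C2=S'] -> C3=S, others downsized to S] -> [I,S,S,S] [MISS #4: read from I]
Op 6: C3 write [C3 write: invalidate ['C1=S', 'C2=S'] -> C3=M] -> [I,I,I,M] [MISS #5: write from S]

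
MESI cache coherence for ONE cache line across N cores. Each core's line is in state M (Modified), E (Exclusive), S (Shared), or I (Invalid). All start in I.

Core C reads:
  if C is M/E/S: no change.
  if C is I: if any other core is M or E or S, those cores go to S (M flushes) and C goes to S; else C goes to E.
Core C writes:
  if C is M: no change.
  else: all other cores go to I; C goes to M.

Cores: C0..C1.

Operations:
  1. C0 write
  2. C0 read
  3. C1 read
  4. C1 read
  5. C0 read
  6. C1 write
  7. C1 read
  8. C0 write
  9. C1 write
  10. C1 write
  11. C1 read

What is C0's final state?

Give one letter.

Op 1: C0 write [C0 write: invalidate none -> C0=M] -> [M,I]
Op 2: C0 read [C0 read: already in M, no change] -> [M,I]
Op 3: C1 read [C1 read from I: others=['C0=M'] -> C1=S, others downsized to S] -> [S,S]
Op 4: C1 read [C1 read: already in S, no change] -> [S,S]
Op 5: C0 read [C0 read: already in S, no change] -> [S,S]
Op 6: C1 write [C1 write: invalidate ['C0=S'] -> C1=M] -> [I,M]
Op 7: C1 read [C1 read: already in M, no change] -> [I,M]
Op 8: C0 write [C0 write: invalidate ['C1=M'] -> C0=M] -> [M,I]
Op 9: C1 write [C1 write: invalidate ['C0=M'] -> C1=M] -> [I,M]
Op 10: C1 write [C1 write: already M (modified), no change] -> [I,M]
Op 11: C1 read [C1 read: already in M, no change] -> [I,M]

Answer: I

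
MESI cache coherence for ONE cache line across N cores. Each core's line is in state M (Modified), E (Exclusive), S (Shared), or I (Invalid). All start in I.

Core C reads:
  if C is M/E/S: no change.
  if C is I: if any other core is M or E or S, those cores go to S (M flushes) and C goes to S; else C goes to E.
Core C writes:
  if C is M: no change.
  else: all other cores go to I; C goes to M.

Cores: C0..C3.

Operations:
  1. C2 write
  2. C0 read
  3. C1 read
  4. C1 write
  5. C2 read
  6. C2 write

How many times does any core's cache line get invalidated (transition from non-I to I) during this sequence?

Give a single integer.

Answer: 3

Derivation:
Op 1: C2 write [C2 write: invalidate none -> C2=M] -> [I,I,M,I] (invalidations this op: 0; running total: 0)
Op 2: C0 read [C0 read from I: others=['C2=M'] -> C0=S, others downsized to S] -> [S,I,S,I] (invalidations this op: 0; running total: 0)
Op 3: C1 read [C1 read from I: others=['C0=S', 'C2=S'] -> C1=S, others downsized to S] -> [S,S,S,I] (invalidations this op: 0; running total: 0)
Op 4: C1 write [C1 write: invalidate ['C0=S', 'C2=S'] -> C1=M] -> [I,M,I,I] (invalidations this op: 2; running total: 2)
Op 5: C2 read [C2 read from I: others=['C1=M'] -> C2=S, others downsized to S] -> [I,S,S,I] (invalidations this op: 0; running total: 2)
Op 6: C2 write [C2 write: invalidate ['C1=S'] -> C2=M] -> [I,I,M,I] (invalidations this op: 1; running total: 3)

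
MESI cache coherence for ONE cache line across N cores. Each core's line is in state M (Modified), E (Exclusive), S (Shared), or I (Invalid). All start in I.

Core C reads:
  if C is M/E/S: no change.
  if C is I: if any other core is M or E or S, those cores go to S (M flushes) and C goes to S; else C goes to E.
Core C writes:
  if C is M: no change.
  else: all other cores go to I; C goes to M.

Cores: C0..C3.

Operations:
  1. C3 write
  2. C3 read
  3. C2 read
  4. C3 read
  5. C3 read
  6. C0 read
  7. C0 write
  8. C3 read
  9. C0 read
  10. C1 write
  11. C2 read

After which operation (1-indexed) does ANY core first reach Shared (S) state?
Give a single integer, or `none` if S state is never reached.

Op 1: C3 write [C3 write: invalidate none -> C3=M] -> [I,I,I,M]
Op 2: C3 read [C3 read: already in M, no change] -> [I,I,I,M]
Op 3: C2 read [C2 read from I: others=['C3=M'] -> C2=S, others downsized to S] -> [I,I,S,S]
  -> First S state at op 3; remaining ops need not be traced.

Answer: 3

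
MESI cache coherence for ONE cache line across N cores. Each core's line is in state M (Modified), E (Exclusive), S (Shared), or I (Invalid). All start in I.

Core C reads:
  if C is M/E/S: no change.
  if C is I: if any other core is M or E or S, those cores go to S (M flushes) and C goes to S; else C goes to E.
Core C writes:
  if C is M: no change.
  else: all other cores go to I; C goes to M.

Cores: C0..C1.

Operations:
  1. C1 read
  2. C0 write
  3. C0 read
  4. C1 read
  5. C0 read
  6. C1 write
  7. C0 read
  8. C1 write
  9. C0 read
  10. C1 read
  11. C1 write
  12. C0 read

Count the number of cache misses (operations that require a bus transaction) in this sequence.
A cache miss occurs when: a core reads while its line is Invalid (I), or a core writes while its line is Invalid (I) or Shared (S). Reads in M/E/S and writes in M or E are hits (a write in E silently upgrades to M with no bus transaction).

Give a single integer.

Op 1: C1 read [C1 read from I: no other sharers -> C1=E (exclusive)] -> [I,E] [MISS #1: read from I]
Op 2: C0 write [C0 write: invalidate ['C1=E'] -> C0=M] -> [M,I] [MISS #2: write from I]
Op 3: C0 read [C0 read: already in M, no change] -> [M,I] [hit: read from M]
Op 4: C1 read [C1 read from I: others=['C0=M'] -> C1=S, others downsized to S] -> [S,S] [MISS #3: read from I]
Op 5: C0 read [C0 read: already in S, no change] -> [S,S] [hit: read from S]
Op 6: C1 write [C1 write: invalidate ['C0=S'] -> C1=M] -> [I,M] [MISS #4: write from S]
Op 7: C0 read [C0 read from I: others=['C1=M'] -> C0=S, others downsized to S] -> [S,S] [MISS #5: read from I]
Op 8: C1 write [C1 write: invalidate ['C0=S'] -> C1=M] -> [I,M] [MISS #6: write from S]
Op 9: C0 read [C0 read from I: others=['C1=M'] -> C0=S, others downsized to S] -> [S,S] [MISS #7: read from I]
Op 10: C1 read [C1 read: already in S, no change] -> [S,S] [hit: read from S]
Op 11: C1 write [C1 write: invalidate ['C0=S'] -> C1=M] -> [I,M] [MISS #8: write from S]
Op 12: C0 read [C0 read from I: others=['C1=M'] -> C0=S, others downsized to S] -> [S,S] [MISS #9: read from I]

Answer: 9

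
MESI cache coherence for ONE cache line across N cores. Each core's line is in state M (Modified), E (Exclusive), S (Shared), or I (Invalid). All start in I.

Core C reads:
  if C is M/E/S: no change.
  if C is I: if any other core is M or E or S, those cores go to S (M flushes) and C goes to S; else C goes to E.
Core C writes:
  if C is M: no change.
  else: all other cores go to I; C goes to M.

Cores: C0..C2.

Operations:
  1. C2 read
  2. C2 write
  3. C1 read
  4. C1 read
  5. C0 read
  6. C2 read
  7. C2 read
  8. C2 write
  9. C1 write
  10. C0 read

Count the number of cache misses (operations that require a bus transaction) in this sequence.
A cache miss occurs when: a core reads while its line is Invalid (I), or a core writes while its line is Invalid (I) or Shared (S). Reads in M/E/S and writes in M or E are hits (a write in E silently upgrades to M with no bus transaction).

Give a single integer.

Answer: 6

Derivation:
Op 1: C2 read [C2 read from I: no other sharers -> C2=E (exclusive)] -> [I,I,E] [MISS #1: read from I]
Op 2: C2 write [C2 write: invalidate none -> C2=M] -> [I,I,M] [hit: write from E is a silent E->M upgrade, no bus transaction]
Op 3: C1 read [C1 read from I: others=['C2=M'] -> C1=S, others downsized to S] -> [I,S,S] [MISS #2: read from I]
Op 4: C1 read [C1 read: already in S, no change] -> [I,S,S] [hit: read from S]
Op 5: C0 read [C0 read from I: others=['C1=S', 'C2=S'] -> C0=S, others downsized to S] -> [S,S,S] [MISS #3: read from I]
Op 6: C2 read [C2 read: already in S, no change] -> [S,S,S] [hit: read from S]
Op 7: C2 read [C2 read: already in S, no change] -> [S,S,S] [hit: read from S]
Op 8: C2 write [C2 write: invalidate ['C0=S', 'C1=S'] -> C2=M] -> [I,I,M] [MISS #4: write from S]
Op 9: C1 write [C1 write: invalidate ['C2=M'] -> C1=M] -> [I,M,I] [MISS #5: write from I]
Op 10: C0 read [C0 read from I: others=['C1=M'] -> C0=S, others downsized to S] -> [S,S,I] [MISS #6: read from I]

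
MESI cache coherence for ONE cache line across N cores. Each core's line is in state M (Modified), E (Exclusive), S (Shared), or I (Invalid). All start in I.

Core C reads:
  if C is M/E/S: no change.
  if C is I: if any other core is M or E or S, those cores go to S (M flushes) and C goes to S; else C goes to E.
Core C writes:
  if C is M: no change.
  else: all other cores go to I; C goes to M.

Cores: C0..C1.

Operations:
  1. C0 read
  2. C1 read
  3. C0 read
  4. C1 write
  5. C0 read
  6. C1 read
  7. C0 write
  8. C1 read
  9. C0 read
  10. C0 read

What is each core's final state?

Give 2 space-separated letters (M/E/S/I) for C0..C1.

Answer: S S

Derivation:
Op 1: C0 read [C0 read from I: no other sharers -> C0=E (exclusive)] -> [E,I]
Op 2: C1 read [C1 read from I: others=['C0=E'] -> C1=S, others downsized to S] -> [S,S]
Op 3: C0 read [C0 read: already in S, no change] -> [S,S]
Op 4: C1 write [C1 write: invalidate ['C0=S'] -> C1=M] -> [I,M]
Op 5: C0 read [C0 read from I: others=['C1=M'] -> C0=S, others downsized to S] -> [S,S]
Op 6: C1 read [C1 read: already in S, no change] -> [S,S]
Op 7: C0 write [C0 write: invalidate ['C1=S'] -> C0=M] -> [M,I]
Op 8: C1 read [C1 read from I: others=['C0=M'] -> C1=S, others downsized to S] -> [S,S]
Op 9: C0 read [C0 read: already in S, no change] -> [S,S]
Op 10: C0 read [C0 read: already in S, no change] -> [S,S]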